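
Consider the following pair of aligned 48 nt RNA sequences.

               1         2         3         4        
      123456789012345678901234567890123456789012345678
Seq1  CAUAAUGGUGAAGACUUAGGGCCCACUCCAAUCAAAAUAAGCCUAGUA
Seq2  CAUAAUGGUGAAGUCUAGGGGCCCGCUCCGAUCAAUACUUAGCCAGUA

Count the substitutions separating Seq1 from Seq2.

The sequences differ at positions 14 (A/U), 17 (U/A), 18 (A/G), 25 (A/G), 30 (A/G), 36 (A/U), 38 (U/C), 39 (A/U), 40 (A/U), 41 (G/A), 42 (C/G), 44 (U/C).
That gives 12 mismatches out of 48 aligned sites, so the Hamming distance is 12.

12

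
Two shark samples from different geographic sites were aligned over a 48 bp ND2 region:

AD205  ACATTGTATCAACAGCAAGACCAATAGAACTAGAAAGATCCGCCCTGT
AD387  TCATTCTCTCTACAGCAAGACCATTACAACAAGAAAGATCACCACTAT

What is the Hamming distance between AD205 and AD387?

Differing sites — 1:A/T; 6:G/C; 8:A/C; 11:A/T; 24:A/T; 27:G/C; 31:T/A; 41:C/A; 42:G/C; 44:C/A; 47:G/A.
That gives 11 mismatches out of 48 aligned sites, so the Hamming distance is 11.

11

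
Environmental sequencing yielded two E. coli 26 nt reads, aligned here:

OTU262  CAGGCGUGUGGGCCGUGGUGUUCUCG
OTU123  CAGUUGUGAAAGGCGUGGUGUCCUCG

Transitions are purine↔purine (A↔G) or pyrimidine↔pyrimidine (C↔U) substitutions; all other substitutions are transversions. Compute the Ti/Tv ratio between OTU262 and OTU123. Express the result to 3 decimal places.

Differing sites — 4:G/U (Tv); 5:C/U (Ti); 9:U/A (Tv); 10:G/A (Ti); 11:G/A (Ti); 13:C/G (Tv); 22:U/C (Ti).
Of the 7 differences, 4 transitions and 3 transversions, so Ti/Tv = 4/3 = 1.333.

1.333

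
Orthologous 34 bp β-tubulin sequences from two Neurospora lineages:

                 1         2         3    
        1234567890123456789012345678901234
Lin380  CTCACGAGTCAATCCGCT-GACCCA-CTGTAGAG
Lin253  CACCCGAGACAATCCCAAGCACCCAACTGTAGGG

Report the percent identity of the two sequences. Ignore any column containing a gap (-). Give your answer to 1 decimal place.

75.0%

Excluding the 2 gap columns leaves 32 comparable sites.
Differing sites — 2:T/A; 4:A/C; 9:T/A; 16:G/C; 17:C/A; 18:T/A; 20:G/C; 33:A/G.
24 of the 32 comparable sites match, so the percent identity is 24/32 × 100 = 75.0%.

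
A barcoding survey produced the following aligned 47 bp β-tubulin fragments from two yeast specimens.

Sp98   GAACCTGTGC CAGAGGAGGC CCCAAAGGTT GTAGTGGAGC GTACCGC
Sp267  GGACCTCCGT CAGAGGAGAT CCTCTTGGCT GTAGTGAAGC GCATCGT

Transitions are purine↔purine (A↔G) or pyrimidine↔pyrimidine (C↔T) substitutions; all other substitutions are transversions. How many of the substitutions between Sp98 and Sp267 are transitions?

Mismatches occur at site 2 (A/G, transition), site 7 (G/C, transversion), site 8 (T/C, transition), site 10 (C/T, transition), site 19 (G/A, transition), site 20 (C/T, transition), site 23 (C/T, transition), site 24 (A/C, transversion), site 25 (A/T, transversion), site 26 (A/T, transversion), site 29 (T/C, transition), site 37 (G/A, transition), site 42 (T/C, transition), site 44 (C/T, transition), site 47 (C/T, transition).
Of the 15 differences, 11 transitions and 4 transversions, so the answer is 11.

11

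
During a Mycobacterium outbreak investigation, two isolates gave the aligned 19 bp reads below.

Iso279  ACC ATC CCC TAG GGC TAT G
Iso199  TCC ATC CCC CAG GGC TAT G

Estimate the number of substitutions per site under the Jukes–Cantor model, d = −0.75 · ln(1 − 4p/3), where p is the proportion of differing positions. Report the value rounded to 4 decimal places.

0.1134

The sequences differ at positions 1 (A/T), 10 (T/C).
p = 2/19 = 0.105263.
d = −0.75 · ln(1 − (4/3)·0.105263) = −0.75 · ln(0.859649) = −0.75 · (-0.151231) = 0.1134.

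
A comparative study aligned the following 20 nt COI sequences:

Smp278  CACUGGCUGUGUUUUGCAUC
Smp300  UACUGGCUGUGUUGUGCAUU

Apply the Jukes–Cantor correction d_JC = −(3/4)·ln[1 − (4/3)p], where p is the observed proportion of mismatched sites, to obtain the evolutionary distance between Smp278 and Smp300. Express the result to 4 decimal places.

Differing sites — 1:C/U; 14:U/G; 20:C/U.
p = 3/20 = 0.150000.
d = −0.75 · ln(1 − (4/3)·0.150000) = −0.75 · ln(0.800000) = −0.75 · (-0.223144) = 0.1674.

0.1674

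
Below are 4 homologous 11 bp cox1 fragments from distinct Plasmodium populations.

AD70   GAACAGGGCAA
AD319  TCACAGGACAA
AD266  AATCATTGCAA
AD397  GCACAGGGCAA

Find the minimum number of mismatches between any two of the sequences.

Pairwise Hamming distances:
  AD70 vs AD319: 3
  AD70 vs AD266: 4
  AD70 vs AD397: 1
  AD319 vs AD266: 6
  AD319 vs AD397: 2
  AD266 vs AD397: 5
The smallest is 1, between AD70 and AD397.

1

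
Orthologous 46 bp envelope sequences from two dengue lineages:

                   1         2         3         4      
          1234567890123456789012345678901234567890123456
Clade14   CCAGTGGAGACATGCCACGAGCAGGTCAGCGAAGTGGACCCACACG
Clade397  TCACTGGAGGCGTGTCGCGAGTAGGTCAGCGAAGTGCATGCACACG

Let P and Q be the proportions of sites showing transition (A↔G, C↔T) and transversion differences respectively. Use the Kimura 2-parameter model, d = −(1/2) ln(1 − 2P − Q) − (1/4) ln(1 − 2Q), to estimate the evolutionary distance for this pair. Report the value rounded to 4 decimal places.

The sequences differ at positions 1 (C/T, transition), 4 (G/C, transversion), 10 (A/G, transition), 12 (A/G, transition), 15 (C/T, transition), 17 (A/G, transition), 22 (C/T, transition), 37 (G/C, transversion), 39 (C/T, transition), 40 (C/G, transversion).
Of the 10 differences, 7 transitions and 3 transversions over 46 sites: P = 7/46 = 0.152174, Q = 3/46 = 0.065217.
d = −0.5·ln(0.630435) − 0.25·ln(0.869566) = −0.5·(-0.461345) − 0.25·(-0.139761) = 0.2656.

0.2656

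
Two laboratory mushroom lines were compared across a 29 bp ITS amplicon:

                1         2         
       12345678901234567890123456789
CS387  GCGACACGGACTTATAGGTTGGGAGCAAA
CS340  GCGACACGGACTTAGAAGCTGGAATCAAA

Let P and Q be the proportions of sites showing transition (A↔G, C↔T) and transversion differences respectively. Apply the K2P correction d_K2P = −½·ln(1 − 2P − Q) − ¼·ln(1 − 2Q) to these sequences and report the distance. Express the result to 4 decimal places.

Differing sites — 15:T/G (Tv); 17:G/A (Ti); 19:T/C (Ti); 23:G/A (Ti); 25:G/T (Tv).
Of the 5 differences, 3 transitions and 2 transversions over 29 sites: P = 3/29 = 0.103448, Q = 2/29 = 0.068966.
d = −0.5·ln(0.724138) − 0.25·ln(0.862068) = −0.5·(-0.322773) − 0.25·(-0.148421) = 0.1985.

0.1985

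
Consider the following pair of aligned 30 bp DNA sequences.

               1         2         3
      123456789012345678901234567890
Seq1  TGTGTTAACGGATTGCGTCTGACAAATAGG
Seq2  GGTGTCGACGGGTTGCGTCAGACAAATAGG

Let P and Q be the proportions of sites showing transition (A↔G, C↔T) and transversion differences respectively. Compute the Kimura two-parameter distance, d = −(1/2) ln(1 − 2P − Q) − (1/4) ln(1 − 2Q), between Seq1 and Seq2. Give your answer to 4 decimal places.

0.1909

The sequences differ at positions 1 (T/G, transversion), 6 (T/C, transition), 7 (A/G, transition), 12 (A/G, transition), 20 (T/A, transversion).
Of the 5 differences, 3 transitions and 2 transversions over 30 sites: P = 3/30 = 0.100000, Q = 2/30 = 0.066667.
d = −0.5·ln(0.733333) − 0.25·ln(0.866666) = −0.5·(-0.310155) − 0.25·(-0.143102) = 0.1909.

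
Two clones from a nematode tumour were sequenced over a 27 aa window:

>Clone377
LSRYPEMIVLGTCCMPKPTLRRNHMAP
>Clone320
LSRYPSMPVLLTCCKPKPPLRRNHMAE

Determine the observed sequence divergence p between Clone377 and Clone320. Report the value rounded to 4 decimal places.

Differing sites — 6:E/S; 8:I/P; 11:G/L; 15:M/K; 19:T/P; 27:P/E.
There are 6 differences over 27 sites, so p = 6/27 = 0.2222.

0.2222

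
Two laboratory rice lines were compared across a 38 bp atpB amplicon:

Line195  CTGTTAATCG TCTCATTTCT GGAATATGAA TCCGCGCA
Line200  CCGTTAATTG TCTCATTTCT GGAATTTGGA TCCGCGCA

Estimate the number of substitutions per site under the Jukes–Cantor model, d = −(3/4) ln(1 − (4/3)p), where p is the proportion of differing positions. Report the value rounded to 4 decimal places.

Differing sites — 2:T/C; 9:C/T; 26:A/T; 29:A/G.
p = 4/38 = 0.105263.
d = −0.75 · ln(1 − (4/3)·0.105263) = −0.75 · ln(0.859649) = −0.75 · (-0.151231) = 0.1134.

0.1134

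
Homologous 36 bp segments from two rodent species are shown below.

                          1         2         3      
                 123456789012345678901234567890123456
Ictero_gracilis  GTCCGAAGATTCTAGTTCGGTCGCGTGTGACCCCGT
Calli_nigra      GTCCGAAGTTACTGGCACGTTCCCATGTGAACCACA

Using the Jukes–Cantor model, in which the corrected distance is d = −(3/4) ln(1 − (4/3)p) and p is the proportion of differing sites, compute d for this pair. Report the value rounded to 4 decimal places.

0.4408

Differing sites — 9:A/T; 11:T/A; 14:A/G; 16:T/C; 17:T/A; 20:G/T; 23:G/C; 25:G/A; 31:C/A; 34:C/A; 35:G/C; 36:T/A.
p = 12/36 = 0.333333.
d = −0.75 · ln(1 − (4/3)·0.333333) = −0.75 · ln(0.555556) = −0.75 · (-0.587786) = 0.4408.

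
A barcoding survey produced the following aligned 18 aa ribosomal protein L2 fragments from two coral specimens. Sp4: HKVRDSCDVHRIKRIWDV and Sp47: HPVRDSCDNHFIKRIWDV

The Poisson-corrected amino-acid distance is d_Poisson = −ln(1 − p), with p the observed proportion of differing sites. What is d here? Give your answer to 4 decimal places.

Mismatches occur at site 2 (K/P), site 9 (V/N), site 11 (R/F).
p = 3/18 = 0.166667.
d = −ln(1 − 0.166667) = −ln(0.833333) = 0.1823.

0.1823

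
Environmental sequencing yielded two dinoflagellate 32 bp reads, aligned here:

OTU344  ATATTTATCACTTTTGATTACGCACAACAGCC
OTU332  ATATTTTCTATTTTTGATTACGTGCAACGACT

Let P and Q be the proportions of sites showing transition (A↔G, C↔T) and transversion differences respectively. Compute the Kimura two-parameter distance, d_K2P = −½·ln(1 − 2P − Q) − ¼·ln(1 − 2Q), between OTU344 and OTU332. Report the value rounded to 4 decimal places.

0.3950

Mismatches occur at site 7 (A↔T, transversion), site 8 (T↔C, transition), site 9 (C↔T, transition), site 11 (C↔T, transition), site 23 (C↔T, transition), site 24 (A↔G, transition), site 29 (A↔G, transition), site 30 (G↔A, transition), site 32 (C↔T, transition).
Of the 9 differences, 8 transitions and 1 transversion over 32 sites: P = 8/32 = 0.250000, Q = 1/32 = 0.031250.
d = −0.5·ln(0.468750) − 0.25·ln(0.937500) = −0.5·(-0.757686) − 0.25·(-0.064539) = 0.3950.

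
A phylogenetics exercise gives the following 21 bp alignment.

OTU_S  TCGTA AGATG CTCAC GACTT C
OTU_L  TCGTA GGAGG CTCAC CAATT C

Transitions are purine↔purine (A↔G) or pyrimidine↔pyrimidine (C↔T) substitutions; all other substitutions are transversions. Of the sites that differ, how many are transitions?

1

Differing sites — 6:A/G (Ti); 9:T/G (Tv); 16:G/C (Tv); 18:C/A (Tv).
Of the 4 differences, 1 transition and 3 transversions, so the answer is 1.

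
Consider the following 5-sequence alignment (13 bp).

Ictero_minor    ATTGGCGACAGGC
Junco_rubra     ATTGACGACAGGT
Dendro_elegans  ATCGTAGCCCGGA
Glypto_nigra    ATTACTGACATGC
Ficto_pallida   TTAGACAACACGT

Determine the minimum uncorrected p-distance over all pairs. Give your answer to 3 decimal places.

0.154

Pairwise Hamming distances:
  Ictero_minor vs Junco_rubra: 2
  Ictero_minor vs Dendro_elegans: 6
  Ictero_minor vs Glypto_nigra: 4
  Ictero_minor vs Ficto_pallida: 6
  Junco_rubra vs Dendro_elegans: 6
  Junco_rubra vs Glypto_nigra: 5
  Junco_rubra vs Ficto_pallida: 4
  Dendro_elegans vs Glypto_nigra: 8
  Dendro_elegans vs Ficto_pallida: 9
  Glypto_nigra vs Ficto_pallida: 8
The smallest is 2 mismatches, between Ictero_minor and Junco_rubra; p = 2/13 = 0.154.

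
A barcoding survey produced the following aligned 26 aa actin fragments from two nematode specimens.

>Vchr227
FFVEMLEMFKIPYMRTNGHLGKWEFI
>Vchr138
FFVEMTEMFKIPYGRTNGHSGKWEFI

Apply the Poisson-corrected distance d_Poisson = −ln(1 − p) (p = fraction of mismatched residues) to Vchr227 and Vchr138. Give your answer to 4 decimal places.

The sequences differ at positions 6 (L/T), 14 (M/G), 20 (L/S).
p = 3/26 = 0.115385.
d = −ln(1 − 0.115385) = −ln(0.884615) = 0.1226.

0.1226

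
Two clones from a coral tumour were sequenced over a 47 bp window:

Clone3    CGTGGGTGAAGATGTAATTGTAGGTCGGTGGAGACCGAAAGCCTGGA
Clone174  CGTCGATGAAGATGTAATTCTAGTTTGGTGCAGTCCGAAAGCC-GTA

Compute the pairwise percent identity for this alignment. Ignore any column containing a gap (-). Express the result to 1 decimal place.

Excluding the 1 gap column leaves 46 comparable sites.
Mismatches occur at site 4 (G→C), site 6 (G→A), site 20 (G→C), site 24 (G→T), site 26 (C→T), site 31 (G→C), site 34 (A→T), site 46 (G→T).
38 of the 46 comparable sites match, so the percent identity is 38/46 × 100 = 82.6%.

82.6%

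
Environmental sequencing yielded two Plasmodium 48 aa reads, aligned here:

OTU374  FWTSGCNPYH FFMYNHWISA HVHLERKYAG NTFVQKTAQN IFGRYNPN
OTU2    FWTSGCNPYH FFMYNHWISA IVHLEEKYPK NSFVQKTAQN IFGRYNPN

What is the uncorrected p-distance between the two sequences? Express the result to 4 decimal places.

Differing sites — 21:H/I; 26:R/E; 29:A/P; 30:G/K; 32:T/S.
There are 5 differences over 48 sites, so p = 5/48 = 0.1042.

0.1042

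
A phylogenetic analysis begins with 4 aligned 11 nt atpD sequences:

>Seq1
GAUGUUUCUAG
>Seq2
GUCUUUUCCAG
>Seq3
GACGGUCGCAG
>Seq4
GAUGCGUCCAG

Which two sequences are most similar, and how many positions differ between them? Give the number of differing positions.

3

Pairwise Hamming distances:
  Seq1 vs Seq2: 4
  Seq1 vs Seq3: 5
  Seq1 vs Seq4: 3
  Seq2 vs Seq3: 5
  Seq2 vs Seq4: 5
  Seq3 vs Seq4: 5
The smallest is 3, between Seq1 and Seq4.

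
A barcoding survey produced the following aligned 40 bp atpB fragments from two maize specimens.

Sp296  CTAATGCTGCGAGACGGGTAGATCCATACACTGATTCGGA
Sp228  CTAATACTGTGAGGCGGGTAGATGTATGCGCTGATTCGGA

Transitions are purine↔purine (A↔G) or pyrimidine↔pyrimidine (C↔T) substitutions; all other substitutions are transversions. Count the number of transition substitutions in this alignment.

Mismatches occur at site 6 (G/A, transition), site 10 (C/T, transition), site 14 (A/G, transition), site 24 (C/G, transversion), site 25 (C/T, transition), site 28 (A/G, transition), site 30 (A/G, transition).
Of the 7 differences, 6 transitions and 1 transversion, so the answer is 6.

6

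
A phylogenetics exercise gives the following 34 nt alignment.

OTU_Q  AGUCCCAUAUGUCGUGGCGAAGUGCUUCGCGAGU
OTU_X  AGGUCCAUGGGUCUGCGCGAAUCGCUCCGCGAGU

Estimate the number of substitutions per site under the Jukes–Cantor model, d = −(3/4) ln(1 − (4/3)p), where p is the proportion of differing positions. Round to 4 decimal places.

0.3734

Mismatches occur at site 3 (U→G), site 4 (C→U), site 9 (A→G), site 10 (U→G), site 14 (G→U), site 15 (U→G), site 16 (G→C), site 22 (G→U), site 23 (U→C), site 27 (U→C).
p = 10/34 = 0.294118.
d = −0.75 · ln(1 − (4/3)·0.294118) = −0.75 · ln(0.607843) = −0.75 · (-0.497839) = 0.3734.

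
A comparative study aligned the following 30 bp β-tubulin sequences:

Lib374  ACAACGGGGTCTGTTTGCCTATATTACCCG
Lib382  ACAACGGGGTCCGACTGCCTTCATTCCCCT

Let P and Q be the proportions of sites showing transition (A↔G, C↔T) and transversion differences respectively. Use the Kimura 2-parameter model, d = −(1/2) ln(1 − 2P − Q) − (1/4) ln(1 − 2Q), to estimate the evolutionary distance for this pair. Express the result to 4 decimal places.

0.2803

Mismatches occur at site 12 (T→C, transition), site 14 (T→A, transversion), site 15 (T→C, transition), site 21 (A→T, transversion), site 22 (T→C, transition), site 26 (A→C, transversion), site 30 (G→T, transversion).
Of the 7 differences, 3 transitions and 4 transversions over 30 sites: P = 3/30 = 0.100000, Q = 4/30 = 0.133333.
d = −0.5·ln(0.666667) − 0.25·ln(0.733334) = −0.5·(-0.405465) − 0.25·(-0.310154) = 0.2803.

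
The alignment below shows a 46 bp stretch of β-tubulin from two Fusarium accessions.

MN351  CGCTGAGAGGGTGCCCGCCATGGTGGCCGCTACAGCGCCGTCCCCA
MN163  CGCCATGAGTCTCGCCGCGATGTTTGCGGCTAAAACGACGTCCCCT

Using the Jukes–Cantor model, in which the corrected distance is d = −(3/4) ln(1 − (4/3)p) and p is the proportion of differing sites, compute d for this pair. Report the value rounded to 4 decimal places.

Differing sites — 4:T/C; 5:G/A; 6:A/T; 10:G/T; 11:G/C; 13:G/C; 14:C/G; 19:C/G; 23:G/T; 25:G/T; 28:C/G; 33:C/A; 35:G/A; 38:C/A; 46:A/T.
p = 15/46 = 0.326087.
d = −0.75 · ln(1 − (4/3)·0.326087) = −0.75 · ln(0.565217) = −0.75 · (-0.570546) = 0.4279.

0.4279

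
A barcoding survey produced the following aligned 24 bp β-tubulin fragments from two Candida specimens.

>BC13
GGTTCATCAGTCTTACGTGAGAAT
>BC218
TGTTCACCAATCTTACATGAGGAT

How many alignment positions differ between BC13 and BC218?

The sequences differ at positions 1 (G/T), 7 (T/C), 10 (G/A), 17 (G/A), 22 (A/G).
That gives 5 mismatches out of 24 aligned sites, so the Hamming distance is 5.

5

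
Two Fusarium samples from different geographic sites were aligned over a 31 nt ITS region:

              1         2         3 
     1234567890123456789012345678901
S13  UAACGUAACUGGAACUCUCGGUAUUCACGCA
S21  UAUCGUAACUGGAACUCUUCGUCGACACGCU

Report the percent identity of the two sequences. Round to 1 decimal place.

Mismatches occur at site 3 (A/U), site 19 (C/U), site 20 (G/C), site 23 (A/C), site 24 (U/G), site 25 (U/A), site 31 (A/U).
24 of the 31 sites match, so the percent identity is 24/31 × 100 = 77.4%.

77.4%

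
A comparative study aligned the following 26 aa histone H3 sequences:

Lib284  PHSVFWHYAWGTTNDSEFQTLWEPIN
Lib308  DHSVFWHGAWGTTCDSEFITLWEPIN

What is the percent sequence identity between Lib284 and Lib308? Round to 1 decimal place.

84.6%

Mismatches occur at site 1 (P→D), site 8 (Y→G), site 14 (N→C), site 19 (Q→I).
22 of the 26 sites match, so the percent identity is 22/26 × 100 = 84.6%.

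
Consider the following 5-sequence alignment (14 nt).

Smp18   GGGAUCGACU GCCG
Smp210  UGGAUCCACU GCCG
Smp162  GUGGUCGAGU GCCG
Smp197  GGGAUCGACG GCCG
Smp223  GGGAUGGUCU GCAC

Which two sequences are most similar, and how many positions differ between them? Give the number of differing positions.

Pairwise Hamming distances:
  Smp18 vs Smp210: 2
  Smp18 vs Smp162: 3
  Smp18 vs Smp197: 1
  Smp18 vs Smp223: 4
  Smp210 vs Smp162: 5
  Smp210 vs Smp197: 3
  Smp210 vs Smp223: 6
  Smp162 vs Smp197: 4
  Smp162 vs Smp223: 7
  Smp197 vs Smp223: 5
The smallest is 1, between Smp18 and Smp197.

1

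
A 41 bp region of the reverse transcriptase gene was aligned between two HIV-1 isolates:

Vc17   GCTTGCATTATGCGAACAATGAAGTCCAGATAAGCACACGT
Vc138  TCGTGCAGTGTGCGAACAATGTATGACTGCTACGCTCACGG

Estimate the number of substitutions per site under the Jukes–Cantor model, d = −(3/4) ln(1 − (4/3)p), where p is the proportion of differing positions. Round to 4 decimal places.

0.4121

Mismatches occur at site 1 (G/T), site 3 (T/G), site 8 (T/G), site 10 (A/G), site 22 (A/T), site 24 (G/T), site 25 (T/G), site 26 (C/A), site 28 (A/T), site 30 (A/C), site 33 (A/C), site 36 (A/T), site 41 (T/G).
p = 13/41 = 0.317073.
d = −0.75 · ln(1 − (4/3)·0.317073) = −0.75 · ln(0.577236) = −0.75 · (-0.549504) = 0.4121.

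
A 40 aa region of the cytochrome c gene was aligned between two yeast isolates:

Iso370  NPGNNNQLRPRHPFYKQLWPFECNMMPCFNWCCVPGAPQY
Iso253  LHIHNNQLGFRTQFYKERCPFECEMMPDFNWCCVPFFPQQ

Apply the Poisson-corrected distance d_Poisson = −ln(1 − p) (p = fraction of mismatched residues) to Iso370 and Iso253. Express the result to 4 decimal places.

Mismatches occur at site 1 (N/L), site 2 (P/H), site 3 (G/I), site 4 (N/H), site 9 (R/G), site 10 (P/F), site 12 (H/T), site 13 (P/Q), site 17 (Q/E), site 18 (L/R), site 19 (W/C), site 24 (N/E), site 28 (C/D), site 36 (G/F), site 37 (A/F), site 40 (Y/Q).
p = 16/40 = 0.400000.
d = −ln(1 − 0.400000) = −ln(0.600000) = 0.5108.

0.5108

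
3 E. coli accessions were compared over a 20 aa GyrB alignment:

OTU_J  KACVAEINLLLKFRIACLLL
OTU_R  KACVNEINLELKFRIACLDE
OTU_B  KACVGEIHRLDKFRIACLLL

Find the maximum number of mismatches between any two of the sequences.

7

Pairwise Hamming distances:
  OTU_J vs OTU_R: 4
  OTU_J vs OTU_B: 4
  OTU_R vs OTU_B: 7
The largest is 7, between OTU_R and OTU_B.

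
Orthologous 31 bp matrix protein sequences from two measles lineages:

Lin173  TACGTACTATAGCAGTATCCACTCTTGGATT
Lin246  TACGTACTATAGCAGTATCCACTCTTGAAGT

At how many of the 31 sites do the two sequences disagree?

2

Differing sites — 28:G/A; 30:T/G.
That gives 2 mismatches out of 31 aligned sites, so the Hamming distance is 2.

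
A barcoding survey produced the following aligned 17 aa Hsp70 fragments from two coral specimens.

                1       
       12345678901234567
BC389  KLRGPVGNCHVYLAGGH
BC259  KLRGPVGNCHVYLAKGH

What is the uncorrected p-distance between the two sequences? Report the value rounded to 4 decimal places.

0.0588

A single mismatch occurs at site 15 (G/K).
There are 1 differences over 17 sites, so p = 1/17 = 0.0588.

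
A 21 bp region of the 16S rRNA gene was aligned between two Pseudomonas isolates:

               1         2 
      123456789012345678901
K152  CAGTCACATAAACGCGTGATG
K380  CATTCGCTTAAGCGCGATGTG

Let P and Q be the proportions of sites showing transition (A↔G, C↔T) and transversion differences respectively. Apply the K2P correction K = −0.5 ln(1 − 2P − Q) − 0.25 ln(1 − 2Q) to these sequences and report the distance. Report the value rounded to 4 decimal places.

The sequences differ at positions 3 (G/T, transversion), 6 (A/G, transition), 8 (A/T, transversion), 12 (A/G, transition), 17 (T/A, transversion), 18 (G/T, transversion), 19 (A/G, transition).
Of the 7 differences, 3 transitions and 4 transversions over 21 sites: P = 3/21 = 0.142857, Q = 4/21 = 0.190476.
d = −0.5·ln(0.523810) − 0.25·ln(0.619048) = −0.5·(-0.646626) − 0.25·(-0.479572) = 0.4432.

0.4432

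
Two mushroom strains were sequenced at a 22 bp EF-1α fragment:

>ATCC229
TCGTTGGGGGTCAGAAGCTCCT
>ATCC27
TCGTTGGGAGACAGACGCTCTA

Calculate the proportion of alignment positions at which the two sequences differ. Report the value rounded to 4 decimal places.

0.2273

Mismatches occur at site 9 (G↔A), site 11 (T↔A), site 16 (A↔C), site 21 (C↔T), site 22 (T↔A).
There are 5 differences over 22 sites, so p = 5/22 = 0.2273.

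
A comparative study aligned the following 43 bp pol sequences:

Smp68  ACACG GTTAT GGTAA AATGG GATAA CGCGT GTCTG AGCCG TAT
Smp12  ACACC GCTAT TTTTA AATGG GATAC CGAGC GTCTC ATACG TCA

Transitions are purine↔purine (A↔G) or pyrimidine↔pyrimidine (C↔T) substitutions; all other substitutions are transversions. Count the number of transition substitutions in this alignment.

2

Mismatches occur at site 5 (G/C, transversion), site 7 (T/C, transition), site 11 (G/T, transversion), site 12 (G/T, transversion), site 14 (A/T, transversion), site 25 (A/C, transversion), site 28 (C/A, transversion), site 30 (T/C, transition), site 35 (G/C, transversion), site 37 (G/T, transversion), site 38 (C/A, transversion), site 42 (A/C, transversion), site 43 (T/A, transversion).
Of the 13 differences, 2 transitions and 11 transversions, so the answer is 2.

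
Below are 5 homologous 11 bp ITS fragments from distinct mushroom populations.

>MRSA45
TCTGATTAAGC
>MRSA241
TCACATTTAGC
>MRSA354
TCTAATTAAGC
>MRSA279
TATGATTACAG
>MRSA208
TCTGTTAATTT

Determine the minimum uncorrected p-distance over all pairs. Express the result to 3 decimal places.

0.091

Pairwise Hamming distances:
  MRSA45 vs MRSA241: 3
  MRSA45 vs MRSA354: 1
  MRSA45 vs MRSA279: 4
  MRSA45 vs MRSA208: 5
  MRSA241 vs MRSA354: 3
  MRSA241 vs MRSA279: 7
  MRSA241 vs MRSA208: 8
  MRSA354 vs MRSA279: 5
  MRSA354 vs MRSA208: 6
  MRSA279 vs MRSA208: 6
The smallest is 1 mismatch, between MRSA45 and MRSA354; p = 1/11 = 0.091.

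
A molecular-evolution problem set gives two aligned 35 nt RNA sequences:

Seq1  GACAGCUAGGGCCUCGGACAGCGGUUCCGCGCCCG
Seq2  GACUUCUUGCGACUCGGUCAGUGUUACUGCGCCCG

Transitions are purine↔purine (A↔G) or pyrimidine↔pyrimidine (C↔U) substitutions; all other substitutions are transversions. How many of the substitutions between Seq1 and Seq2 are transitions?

2

The sequences differ at positions 4 (A/U, transversion), 5 (G/U, transversion), 8 (A/U, transversion), 10 (G/C, transversion), 12 (C/A, transversion), 18 (A/U, transversion), 22 (C/U, transition), 24 (G/U, transversion), 26 (U/A, transversion), 28 (C/U, transition).
Of the 10 differences, 2 transitions and 8 transversions, so the answer is 2.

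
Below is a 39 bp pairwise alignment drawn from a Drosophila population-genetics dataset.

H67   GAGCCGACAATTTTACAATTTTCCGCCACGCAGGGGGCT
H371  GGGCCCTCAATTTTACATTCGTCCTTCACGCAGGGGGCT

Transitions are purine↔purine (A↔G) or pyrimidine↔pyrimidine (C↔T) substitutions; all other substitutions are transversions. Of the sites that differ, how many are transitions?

The sequences differ at positions 2 (A/G, transition), 6 (G/C, transversion), 7 (A/T, transversion), 18 (A/T, transversion), 20 (T/C, transition), 21 (T/G, transversion), 25 (G/T, transversion), 26 (C/T, transition).
Of the 8 differences, 3 transitions and 5 transversions, so the answer is 3.

3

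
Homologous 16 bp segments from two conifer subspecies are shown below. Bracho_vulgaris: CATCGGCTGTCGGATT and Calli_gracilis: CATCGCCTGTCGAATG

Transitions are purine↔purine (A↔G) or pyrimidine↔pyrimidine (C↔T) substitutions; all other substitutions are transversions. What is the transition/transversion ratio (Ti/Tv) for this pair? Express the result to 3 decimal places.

0.500

Mismatches occur at site 6 (G→C, transversion), site 13 (G→A, transition), site 16 (T→G, transversion).
Of the 3 differences, 1 transition and 2 transversions, so Ti/Tv = 1/2 = 0.500.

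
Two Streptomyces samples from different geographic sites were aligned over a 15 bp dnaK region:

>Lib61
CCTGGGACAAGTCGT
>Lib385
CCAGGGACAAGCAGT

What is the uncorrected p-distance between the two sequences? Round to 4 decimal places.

Differing sites — 3:T/A; 12:T/C; 13:C/A.
There are 3 differences over 15 sites, so p = 3/15 = 0.2000.

0.2000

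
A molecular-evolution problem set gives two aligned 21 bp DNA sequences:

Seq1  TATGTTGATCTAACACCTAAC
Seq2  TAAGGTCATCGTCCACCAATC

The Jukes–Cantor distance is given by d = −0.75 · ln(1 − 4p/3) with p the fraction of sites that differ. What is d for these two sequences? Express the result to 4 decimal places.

0.5319

Differing sites — 3:T/A; 5:T/G; 7:G/C; 11:T/G; 12:A/T; 13:A/C; 18:T/A; 20:A/T.
p = 8/21 = 0.380952.
d = −0.75 · ln(1 − (4/3)·0.380952) = −0.75 · ln(0.492064) = −0.75 · (-0.709146) = 0.5319.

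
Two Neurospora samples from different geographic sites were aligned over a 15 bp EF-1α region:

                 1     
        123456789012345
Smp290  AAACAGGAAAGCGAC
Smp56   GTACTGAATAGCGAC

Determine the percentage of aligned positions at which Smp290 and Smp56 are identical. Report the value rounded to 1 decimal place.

66.7%

Differing sites — 1:A/G; 2:A/T; 5:A/T; 7:G/A; 9:A/T.
10 of the 15 sites match, so the percent identity is 10/15 × 100 = 66.7%.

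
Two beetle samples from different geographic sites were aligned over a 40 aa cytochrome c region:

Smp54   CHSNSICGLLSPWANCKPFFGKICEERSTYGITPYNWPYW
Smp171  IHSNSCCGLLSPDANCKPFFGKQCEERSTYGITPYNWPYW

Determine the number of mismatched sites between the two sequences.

Differing sites — 1:C/I; 6:I/C; 13:W/D; 23:I/Q.
That gives 4 mismatches out of 40 aligned sites, so the Hamming distance is 4.

4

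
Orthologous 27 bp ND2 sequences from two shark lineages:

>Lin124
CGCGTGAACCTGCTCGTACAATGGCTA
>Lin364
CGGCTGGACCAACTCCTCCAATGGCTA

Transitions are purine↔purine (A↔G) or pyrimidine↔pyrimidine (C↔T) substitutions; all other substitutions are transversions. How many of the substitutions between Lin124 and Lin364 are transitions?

2

The sequences differ at positions 3 (C/G, transversion), 4 (G/C, transversion), 7 (A/G, transition), 11 (T/A, transversion), 12 (G/A, transition), 16 (G/C, transversion), 18 (A/C, transversion).
Of the 7 differences, 2 transitions and 5 transversions, so the answer is 2.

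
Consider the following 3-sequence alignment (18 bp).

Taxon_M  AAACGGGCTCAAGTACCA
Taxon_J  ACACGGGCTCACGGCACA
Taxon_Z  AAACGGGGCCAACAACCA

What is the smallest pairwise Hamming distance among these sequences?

Pairwise Hamming distances:
  Taxon_M vs Taxon_J: 5
  Taxon_M vs Taxon_Z: 4
  Taxon_J vs Taxon_Z: 8
The smallest is 4, between Taxon_M and Taxon_Z.

4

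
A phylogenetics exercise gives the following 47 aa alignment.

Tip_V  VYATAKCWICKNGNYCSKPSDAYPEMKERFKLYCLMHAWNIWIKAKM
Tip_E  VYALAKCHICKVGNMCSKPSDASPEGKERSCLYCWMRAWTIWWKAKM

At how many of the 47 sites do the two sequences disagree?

The sequences differ at positions 4 (T/L), 8 (W/H), 12 (N/V), 15 (Y/M), 23 (Y/S), 26 (M/G), 30 (F/S), 31 (K/C), 35 (L/W), 37 (H/R), 40 (N/T), 43 (I/W).
That gives 12 mismatches out of 47 aligned sites, so the Hamming distance is 12.

12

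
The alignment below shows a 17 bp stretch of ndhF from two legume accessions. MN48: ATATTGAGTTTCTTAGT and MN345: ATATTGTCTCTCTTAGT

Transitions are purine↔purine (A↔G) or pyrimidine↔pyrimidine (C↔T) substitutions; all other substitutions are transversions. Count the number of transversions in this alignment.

The sequences differ at positions 7 (A/T, transversion), 8 (G/C, transversion), 10 (T/C, transition).
Of the 3 differences, 1 transition and 2 transversions, so the answer is 2.

2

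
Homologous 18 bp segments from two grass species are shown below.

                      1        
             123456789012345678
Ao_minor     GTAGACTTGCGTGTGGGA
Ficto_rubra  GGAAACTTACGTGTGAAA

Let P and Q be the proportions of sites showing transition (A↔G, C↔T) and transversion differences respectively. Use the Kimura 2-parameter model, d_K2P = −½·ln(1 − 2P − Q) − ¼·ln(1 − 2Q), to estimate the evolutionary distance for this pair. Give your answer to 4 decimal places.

0.3760

Mismatches occur at site 2 (T→G, transversion), site 4 (G→A, transition), site 9 (G→A, transition), site 16 (G→A, transition), site 17 (G→A, transition).
Of the 5 differences, 4 transitions and 1 transversion over 18 sites: P = 4/18 = 0.222222, Q = 1/18 = 0.055556.
d = −0.5·ln(0.500000) − 0.25·ln(0.888888) = −0.5·(-0.693147) − 0.25·(-0.117784) = 0.3760.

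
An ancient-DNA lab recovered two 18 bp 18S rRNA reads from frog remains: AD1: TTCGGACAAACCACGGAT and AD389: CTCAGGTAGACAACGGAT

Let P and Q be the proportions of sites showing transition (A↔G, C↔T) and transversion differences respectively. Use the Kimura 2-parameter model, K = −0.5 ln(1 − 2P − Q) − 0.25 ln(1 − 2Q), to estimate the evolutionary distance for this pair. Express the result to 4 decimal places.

Mismatches occur at site 1 (T↔C, transition), site 4 (G↔A, transition), site 6 (A↔G, transition), site 7 (C↔T, transition), site 9 (A↔G, transition), site 12 (C↔A, transversion).
Of the 6 differences, 5 transitions and 1 transversion over 18 sites: P = 5/18 = 0.277778, Q = 1/18 = 0.055556.
d = −0.5·ln(0.388888) − 0.25·ln(0.888888) = −0.5·(-0.944464) − 0.25·(-0.117784) = 0.5017.

0.5017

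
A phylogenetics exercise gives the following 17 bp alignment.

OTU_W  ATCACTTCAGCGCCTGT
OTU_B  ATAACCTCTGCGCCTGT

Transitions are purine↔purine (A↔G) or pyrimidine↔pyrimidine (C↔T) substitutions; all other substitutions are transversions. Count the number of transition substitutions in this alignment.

The sequences differ at positions 3 (C/A, transversion), 6 (T/C, transition), 9 (A/T, transversion).
Of the 3 differences, 1 transition and 2 transversions, so the answer is 1.

1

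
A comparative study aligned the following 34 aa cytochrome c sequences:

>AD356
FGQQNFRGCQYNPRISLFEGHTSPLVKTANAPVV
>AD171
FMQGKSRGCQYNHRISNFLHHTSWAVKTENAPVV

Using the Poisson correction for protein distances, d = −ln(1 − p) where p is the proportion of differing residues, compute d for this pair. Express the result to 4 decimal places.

0.3909

Mismatches occur at site 2 (G↔M), site 4 (Q↔G), site 5 (N↔K), site 6 (F↔S), site 13 (P↔H), site 17 (L↔N), site 19 (E↔L), site 20 (G↔H), site 24 (P↔W), site 25 (L↔A), site 29 (A↔E).
p = 11/34 = 0.323529.
d = −ln(1 − 0.323529) = −ln(0.676471) = 0.3909.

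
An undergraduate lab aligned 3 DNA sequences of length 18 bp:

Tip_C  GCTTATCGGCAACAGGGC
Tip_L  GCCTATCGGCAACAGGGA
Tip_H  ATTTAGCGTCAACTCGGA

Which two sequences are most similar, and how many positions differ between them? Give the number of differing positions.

Pairwise Hamming distances:
  Tip_C vs Tip_L: 2
  Tip_C vs Tip_H: 7
  Tip_L vs Tip_H: 7
The smallest is 2, between Tip_C and Tip_L.

2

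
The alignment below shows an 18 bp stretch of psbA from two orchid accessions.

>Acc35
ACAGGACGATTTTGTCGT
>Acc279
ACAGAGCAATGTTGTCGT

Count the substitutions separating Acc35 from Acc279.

4

Mismatches occur at site 5 (G/A), site 6 (A/G), site 8 (G/A), site 11 (T/G).
That gives 4 mismatches out of 18 aligned sites, so the Hamming distance is 4.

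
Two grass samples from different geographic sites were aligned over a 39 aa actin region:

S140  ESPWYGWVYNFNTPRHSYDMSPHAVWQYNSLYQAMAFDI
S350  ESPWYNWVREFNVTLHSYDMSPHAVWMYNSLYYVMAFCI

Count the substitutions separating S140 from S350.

Differing sites — 6:G/N; 9:Y/R; 10:N/E; 13:T/V; 14:P/T; 15:R/L; 27:Q/M; 33:Q/Y; 34:A/V; 38:D/C.
That gives 10 mismatches out of 39 aligned sites, so the Hamming distance is 10.

10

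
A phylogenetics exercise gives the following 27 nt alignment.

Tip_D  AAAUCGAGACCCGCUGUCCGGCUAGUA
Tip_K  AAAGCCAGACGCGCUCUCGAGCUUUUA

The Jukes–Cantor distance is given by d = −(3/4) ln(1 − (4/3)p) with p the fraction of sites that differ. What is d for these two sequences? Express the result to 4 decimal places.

0.3770

Differing sites — 4:U/G; 6:G/C; 11:C/G; 16:G/C; 19:C/G; 20:G/A; 24:A/U; 25:G/U.
p = 8/27 = 0.296296.
d = −0.75 · ln(1 − (4/3)·0.296296) = −0.75 · ln(0.604939) = −0.75 · (-0.502628) = 0.3770.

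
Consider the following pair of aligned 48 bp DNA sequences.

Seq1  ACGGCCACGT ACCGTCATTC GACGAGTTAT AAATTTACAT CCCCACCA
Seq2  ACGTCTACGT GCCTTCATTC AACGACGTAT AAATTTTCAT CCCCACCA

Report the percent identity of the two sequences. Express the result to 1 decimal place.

The sequences differ at positions 4 (G/T), 6 (C/T), 11 (A/G), 14 (G/T), 21 (G/A), 26 (G/C), 27 (T/G), 37 (A/T).
40 of the 48 sites match, so the percent identity is 40/48 × 100 = 83.3%.

83.3%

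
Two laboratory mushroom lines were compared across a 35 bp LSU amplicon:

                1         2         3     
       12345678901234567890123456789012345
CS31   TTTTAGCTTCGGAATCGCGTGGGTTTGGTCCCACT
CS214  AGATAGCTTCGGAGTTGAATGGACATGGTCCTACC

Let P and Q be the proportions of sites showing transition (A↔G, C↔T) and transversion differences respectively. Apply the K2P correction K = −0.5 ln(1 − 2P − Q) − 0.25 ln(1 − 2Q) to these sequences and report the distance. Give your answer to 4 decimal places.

The sequences differ at positions 1 (T/A, transversion), 2 (T/G, transversion), 3 (T/A, transversion), 14 (A/G, transition), 16 (C/T, transition), 18 (C/A, transversion), 19 (G/A, transition), 23 (G/A, transition), 24 (T/C, transition), 25 (T/A, transversion), 32 (C/T, transition), 35 (T/C, transition).
Of the 12 differences, 7 transitions and 5 transversions over 35 sites: P = 7/35 = 0.200000, Q = 5/35 = 0.142857.
d = −0.5·ln(0.457143) − 0.25·ln(0.714286) = −0.5·(-0.782759) − 0.25·(-0.336472) = 0.4755.

0.4755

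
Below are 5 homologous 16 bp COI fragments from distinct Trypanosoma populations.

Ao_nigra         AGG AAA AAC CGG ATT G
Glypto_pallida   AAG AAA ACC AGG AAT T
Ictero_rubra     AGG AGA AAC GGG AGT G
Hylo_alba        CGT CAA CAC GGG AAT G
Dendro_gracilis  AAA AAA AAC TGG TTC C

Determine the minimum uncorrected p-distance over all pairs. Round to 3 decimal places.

Pairwise Hamming distances:
  Ao_nigra vs Glypto_pallida: 5
  Ao_nigra vs Ictero_rubra: 3
  Ao_nigra vs Hylo_alba: 6
  Ao_nigra vs Dendro_gracilis: 6
  Glypto_pallida vs Ictero_rubra: 6
  Glypto_pallida vs Hylo_alba: 8
  Glypto_pallida vs Dendro_gracilis: 7
  Ictero_rubra vs Hylo_alba: 6
  Ictero_rubra vs Dendro_gracilis: 8
  Hylo_alba vs Dendro_gracilis: 10
The smallest is 3 mismatches, between Ao_nigra and Ictero_rubra; p = 3/16 = 0.188.

0.188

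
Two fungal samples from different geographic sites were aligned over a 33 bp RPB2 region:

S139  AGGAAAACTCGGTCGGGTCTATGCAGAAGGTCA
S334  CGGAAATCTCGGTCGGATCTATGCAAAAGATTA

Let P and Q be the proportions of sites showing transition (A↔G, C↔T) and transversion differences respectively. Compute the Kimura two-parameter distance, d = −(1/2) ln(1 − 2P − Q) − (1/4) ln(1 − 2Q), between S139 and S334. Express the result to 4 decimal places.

Differing sites — 1:A/C (Tv); 7:A/T (Tv); 17:G/A (Ti); 26:G/A (Ti); 30:G/A (Ti); 32:C/T (Ti).
Of the 6 differences, 4 transitions and 2 transversions over 33 sites: P = 4/33 = 0.121212, Q = 2/33 = 0.060606.
d = −0.5·ln(0.696970) − 0.25·ln(0.878788) = −0.5·(-0.361013) − 0.25·(-0.129212) = 0.2128.

0.2128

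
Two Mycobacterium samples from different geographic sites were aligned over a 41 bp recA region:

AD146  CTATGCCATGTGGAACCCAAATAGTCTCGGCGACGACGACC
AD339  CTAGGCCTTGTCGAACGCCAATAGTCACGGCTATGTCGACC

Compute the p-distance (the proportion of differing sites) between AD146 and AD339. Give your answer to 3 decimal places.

0.220

Mismatches occur at site 4 (T→G), site 8 (A→T), site 12 (G→C), site 17 (C→G), site 19 (A→C), site 27 (T→A), site 32 (G→T), site 34 (C→T), site 36 (A→T).
There are 9 differences over 41 sites, so p = 9/41 = 0.220.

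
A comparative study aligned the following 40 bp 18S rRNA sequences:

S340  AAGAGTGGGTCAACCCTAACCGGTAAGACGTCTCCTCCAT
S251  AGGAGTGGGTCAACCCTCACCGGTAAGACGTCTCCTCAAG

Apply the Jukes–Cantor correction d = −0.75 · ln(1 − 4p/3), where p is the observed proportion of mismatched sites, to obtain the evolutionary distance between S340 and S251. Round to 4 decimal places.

0.1073

The sequences differ at positions 2 (A/G), 18 (A/C), 38 (C/A), 40 (T/G).
p = 4/40 = 0.100000.
d = −0.75 · ln(1 − (4/3)·0.100000) = −0.75 · ln(0.866667) = −0.75 · (-0.143100) = 0.1073.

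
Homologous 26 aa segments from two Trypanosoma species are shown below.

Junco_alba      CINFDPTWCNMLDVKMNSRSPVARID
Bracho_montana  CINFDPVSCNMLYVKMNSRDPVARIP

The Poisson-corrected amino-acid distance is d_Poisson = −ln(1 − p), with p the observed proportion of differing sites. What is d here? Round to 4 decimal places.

0.2136

Mismatches occur at site 7 (T→V), site 8 (W→S), site 13 (D→Y), site 20 (S→D), site 26 (D→P).
p = 5/26 = 0.192308.
d = −ln(1 − 0.192308) = −ln(0.807692) = 0.2136.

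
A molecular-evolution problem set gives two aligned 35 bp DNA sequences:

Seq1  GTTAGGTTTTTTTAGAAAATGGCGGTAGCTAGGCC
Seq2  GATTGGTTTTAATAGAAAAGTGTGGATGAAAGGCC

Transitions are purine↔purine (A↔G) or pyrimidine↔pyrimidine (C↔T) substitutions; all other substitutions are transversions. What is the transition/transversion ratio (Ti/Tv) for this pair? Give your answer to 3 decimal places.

0.100

The sequences differ at positions 2 (T/A, transversion), 4 (A/T, transversion), 11 (T/A, transversion), 12 (T/A, transversion), 20 (T/G, transversion), 21 (G/T, transversion), 23 (C/T, transition), 26 (T/A, transversion), 27 (A/T, transversion), 29 (C/A, transversion), 30 (T/A, transversion).
Of the 11 differences, 1 transition and 10 transversions, so Ti/Tv = 1/10 = 0.100.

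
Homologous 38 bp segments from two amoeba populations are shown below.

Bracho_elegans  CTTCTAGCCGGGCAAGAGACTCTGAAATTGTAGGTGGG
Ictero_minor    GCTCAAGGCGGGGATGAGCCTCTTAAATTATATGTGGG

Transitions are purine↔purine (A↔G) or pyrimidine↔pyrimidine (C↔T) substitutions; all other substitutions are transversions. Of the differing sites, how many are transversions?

Differing sites — 1:C/G (Tv); 2:T/C (Ti); 5:T/A (Tv); 8:C/G (Tv); 13:C/G (Tv); 15:A/T (Tv); 19:A/C (Tv); 24:G/T (Tv); 30:G/A (Ti); 33:G/T (Tv).
Of the 10 differences, 2 transitions and 8 transversions, so the answer is 8.

8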